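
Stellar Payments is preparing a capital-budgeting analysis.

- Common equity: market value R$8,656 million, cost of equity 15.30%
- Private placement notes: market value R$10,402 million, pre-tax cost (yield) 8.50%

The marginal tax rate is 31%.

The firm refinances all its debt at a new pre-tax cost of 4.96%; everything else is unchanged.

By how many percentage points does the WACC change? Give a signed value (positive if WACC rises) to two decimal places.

Current WACC:
Total capital V = 8656 + 10402 = 19058.
Equity: weight = 8656/19058 = 0.4542; cost = 15.3%.
Private placement notes: weight = 10402/19058 = 0.5458; after-tax cost = 8.5% × (1 − 31%) = 5.8650%.
WACC = 0.4542 × 15.3000% + 0.5458 × 5.8650% = 10.1503%.
After the change:
Total capital V = 8656 + 10402 = 19058.
Equity: weight = 8656/19058 = 0.4542; cost = 15.3%.
Private placement notes: weight = 10402/19058 = 0.5458; after-tax cost = 4.96% × (1 − 31%) = 3.4224%.
WACC = 0.4542 × 15.3000% + 0.5458 × 3.4224% = 8.8171%.
Change in WACC = 8.8171% − 10.1503% = -1.3332 pp.

-1.33 pp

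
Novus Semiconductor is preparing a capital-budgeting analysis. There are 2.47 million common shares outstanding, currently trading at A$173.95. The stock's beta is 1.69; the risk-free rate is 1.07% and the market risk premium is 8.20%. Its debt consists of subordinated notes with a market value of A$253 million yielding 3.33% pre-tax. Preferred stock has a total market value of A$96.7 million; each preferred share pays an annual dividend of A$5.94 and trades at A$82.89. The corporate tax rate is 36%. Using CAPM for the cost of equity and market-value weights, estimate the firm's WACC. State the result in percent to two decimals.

9.81%

Cost of equity via CAPM: Re = 1.07% + 1.69 × 8.2% = 14.9280%.
Cost of preferred: Rp = 5.94 / 82.89 = 7.1661%.
Market value of equity E = 173.95 × 2.47m = 429.6565m.
Total capital V = 429.6565 + 96.7 + 253 = 779.3565.
Equity: weight = 429.6565/779.3565 = 0.5513; cost = 14.928%.
Preferred: weight = 96.7/779.3565 = 0.1241; cost = 7.1661%.
Subordinated notes: weight = 253/779.3565 = 0.3246; after-tax cost = 3.33% × (1 − 36%) = 2.1312%.
WACC = 0.5513 × 14.9280% + 0.1241 × 7.1661% + 0.3246 × 2.1312% = 9.8107%.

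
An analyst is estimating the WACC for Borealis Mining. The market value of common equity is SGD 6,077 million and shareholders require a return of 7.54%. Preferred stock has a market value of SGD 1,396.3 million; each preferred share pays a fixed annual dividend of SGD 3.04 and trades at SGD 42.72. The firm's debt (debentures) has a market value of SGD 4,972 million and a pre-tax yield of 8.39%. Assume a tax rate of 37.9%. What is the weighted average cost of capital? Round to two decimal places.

Cost of preferred: Rp = 3.04 / 42.72 = 7.1161%.
Total capital V = 6077 + 1396.3 + 4972 = 12445.3.
Equity: weight = 6077/12445.3 = 0.4883; cost = 7.54%.
Preferred: weight = 1396.3/12445.3 = 0.1122; cost = 7.1161%.
Debentures: weight = 4972/12445.3 = 0.3995; after-tax cost = 8.39% × (1 − 37.9%) = 5.2102%.
WACC = 0.4883 × 7.5400% + 0.1122 × 7.1161% + 0.3995 × 5.2102% = 6.5617%.

6.56%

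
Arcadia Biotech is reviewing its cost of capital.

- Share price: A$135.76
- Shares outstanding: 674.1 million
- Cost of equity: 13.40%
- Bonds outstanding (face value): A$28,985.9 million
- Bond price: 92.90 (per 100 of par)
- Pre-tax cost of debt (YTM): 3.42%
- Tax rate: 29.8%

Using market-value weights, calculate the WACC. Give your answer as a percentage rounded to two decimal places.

10.90%

Market value of equity E = 135.76 × 674.1m = 91515.816m. Market value of debt D = 28985.9m × 92.9/100 = 26927.9011m.
Total capital V = 91515.816 + 26927.9011 = 118443.7171.
Equity: weight = 91515.816/118443.7171 = 0.7727; cost = 13.4%.
Bonds outstanding: weight = 26927.9011/118443.7171 = 0.2273; after-tax cost = 3.42% × (1 − 29.8%) = 2.4008%.
WACC = 0.7727 × 13.4000% + 0.2273 × 2.4008% = 10.8994%.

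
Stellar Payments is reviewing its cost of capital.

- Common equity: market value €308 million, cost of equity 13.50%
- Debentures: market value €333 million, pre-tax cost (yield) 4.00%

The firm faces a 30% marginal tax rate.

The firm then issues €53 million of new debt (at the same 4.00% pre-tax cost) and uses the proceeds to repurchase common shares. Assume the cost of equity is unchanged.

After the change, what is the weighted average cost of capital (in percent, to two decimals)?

7.06%

After the change:
Total capital V = 255 + 386 = 641.
Equity: weight = 255/641 = 0.3978; cost = 13.5%.
Debentures: weight = 386/641 = 0.6022; after-tax cost = 4% × (1 − 30%) = 2.8000%.
WACC = 0.3978 × 13.5000% + 0.6022 × 2.8000% = 7.0566%.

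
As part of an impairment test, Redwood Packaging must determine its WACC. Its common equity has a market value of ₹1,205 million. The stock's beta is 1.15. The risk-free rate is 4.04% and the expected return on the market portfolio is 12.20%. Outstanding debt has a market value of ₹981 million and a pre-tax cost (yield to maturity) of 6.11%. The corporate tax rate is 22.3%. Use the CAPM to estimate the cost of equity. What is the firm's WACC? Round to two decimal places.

Market risk premium = 12.2% − 4.04% = 8.16%.
Cost of equity via CAPM: Re = 4.04% + 1.15 × 8.16% = 13.4240%.
Total capital V = 1205 + 981 = 2186.
Equity: weight = 1205/2186 = 0.5512; cost = 13.424%.
Debt: weight = 981/2186 = 0.4488; after-tax cost = 6.11% × (1 − 22.3%) = 4.7475%.
WACC = 0.5512 × 13.4240% + 0.4488 × 4.7475% = 9.5303%.

9.53%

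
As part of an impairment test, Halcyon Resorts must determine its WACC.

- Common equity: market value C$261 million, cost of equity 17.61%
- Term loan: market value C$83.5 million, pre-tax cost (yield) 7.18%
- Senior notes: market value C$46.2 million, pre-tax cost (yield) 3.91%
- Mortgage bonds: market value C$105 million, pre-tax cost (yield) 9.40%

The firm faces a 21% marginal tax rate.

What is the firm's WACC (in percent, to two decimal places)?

Total capital V = 261 + 83.5 + 46.2 + 105 = 495.7.
Equity: weight = 261/495.7 = 0.5265; cost = 17.61%.
Term loan: weight = 83.5/495.7 = 0.1684; after-tax cost = 7.18% × (1 − 21%) = 5.6722%.
Senior notes: weight = 46.2/495.7 = 0.0932; after-tax cost = 3.91% × (1 − 21%) = 3.0889%.
Mortgage bonds: weight = 105/495.7 = 0.2118; after-tax cost = 9.4% × (1 − 21%) = 7.4260%.
WACC = 0.5265 × 17.6100% + 0.1684 × 5.6722% + 0.0932 × 3.0889% + 0.2118 × 7.4260% = 12.0885%.

12.09%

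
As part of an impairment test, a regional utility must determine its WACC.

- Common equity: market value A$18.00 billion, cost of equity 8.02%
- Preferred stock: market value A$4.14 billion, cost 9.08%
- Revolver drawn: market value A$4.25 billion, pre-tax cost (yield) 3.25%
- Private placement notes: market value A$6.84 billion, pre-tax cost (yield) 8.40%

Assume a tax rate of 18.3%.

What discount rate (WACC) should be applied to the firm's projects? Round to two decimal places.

7.23%

Total capital V = 18 + 4.14 + 4.25 + 6.84 = 33.23.
Equity: weight = 18/33.23 = 0.5417; cost = 8.02%.
Preferred: weight = 4.14/33.23 = 0.1246; cost = 9.08%.
Revolver drawn: weight = 4.25/33.23 = 0.1279; after-tax cost = 3.25% × (1 − 18.3%) = 2.6552%.
Private placement notes: weight = 6.84/33.23 = 0.2058; after-tax cost = 8.4% × (1 − 18.3%) = 6.8628%.
WACC = 0.5417 × 8.0200% + 0.1246 × 9.0800% + 0.1279 × 2.6552% + 0.2058 × 6.8628% = 7.2277%.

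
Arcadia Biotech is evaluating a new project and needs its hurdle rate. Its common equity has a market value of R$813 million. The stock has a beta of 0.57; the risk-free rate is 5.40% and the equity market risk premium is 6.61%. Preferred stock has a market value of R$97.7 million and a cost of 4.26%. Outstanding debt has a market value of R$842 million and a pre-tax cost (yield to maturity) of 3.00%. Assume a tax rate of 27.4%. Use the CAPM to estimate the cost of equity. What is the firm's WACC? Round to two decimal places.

5.54%

Cost of equity via CAPM: Re = 5.4% + 0.57 × 6.61% = 9.1677%.
Total capital V = 813 + 97.7 + 842 = 1752.7.
Equity: weight = 813/1752.7 = 0.4639; cost = 9.1677%.
Preferred: weight = 97.7/1752.7 = 0.0557; cost = 4.26%.
Debt: weight = 842/1752.7 = 0.4804; after-tax cost = 3% × (1 − 27.4%) = 2.1780%.
WACC = 0.4639 × 9.1677% + 0.0557 × 4.2600% + 0.4804 × 2.1780% = 5.5363%.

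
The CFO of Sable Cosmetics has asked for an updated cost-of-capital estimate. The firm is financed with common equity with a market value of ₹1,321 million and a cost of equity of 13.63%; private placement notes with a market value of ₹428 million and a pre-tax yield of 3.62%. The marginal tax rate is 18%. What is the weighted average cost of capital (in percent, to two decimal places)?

Total capital V = 1321 + 428 = 1749.
Equity: weight = 1321/1749 = 0.7553; cost = 13.63%.
Private placement notes: weight = 428/1749 = 0.2447; after-tax cost = 3.62% × (1 − 18%) = 2.9684%.
WACC = 0.7553 × 13.6300% + 0.2447 × 2.9684% = 11.0210%.

11.02%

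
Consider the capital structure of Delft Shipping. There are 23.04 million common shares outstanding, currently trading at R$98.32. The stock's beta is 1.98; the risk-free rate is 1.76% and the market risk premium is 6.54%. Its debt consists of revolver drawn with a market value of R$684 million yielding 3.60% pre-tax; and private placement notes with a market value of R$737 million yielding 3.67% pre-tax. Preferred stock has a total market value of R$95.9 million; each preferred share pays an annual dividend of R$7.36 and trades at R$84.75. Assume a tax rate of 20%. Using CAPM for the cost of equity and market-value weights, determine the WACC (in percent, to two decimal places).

10.12%

Cost of equity via CAPM: Re = 1.76% + 1.98 × 6.54% = 14.7092%.
Cost of preferred: Rp = 7.36 / 84.75 = 8.6844%.
Market value of equity E = 98.32 × 23.04m = 2265.2928m.
Total capital V = 2265.2928 + 95.9 + 684 + 737 = 3782.1928.
Equity: weight = 2265.2928/3782.1928 = 0.5989; cost = 14.7092%.
Preferred: weight = 95.9/3782.1928 = 0.0254; cost = 8.6844%.
Revolver drawn: weight = 684/3782.1928 = 0.1808; after-tax cost = 3.6% × (1 − 20%) = 2.8800%.
Private placement notes: weight = 737/3782.1928 = 0.1949; after-tax cost = 3.67% × (1 − 20%) = 2.9360%.
WACC = 0.5989 × 14.7092% + 0.0254 × 8.6844% + 0.1808 × 2.8800% + 0.1949 × 2.9360% = 10.1230%.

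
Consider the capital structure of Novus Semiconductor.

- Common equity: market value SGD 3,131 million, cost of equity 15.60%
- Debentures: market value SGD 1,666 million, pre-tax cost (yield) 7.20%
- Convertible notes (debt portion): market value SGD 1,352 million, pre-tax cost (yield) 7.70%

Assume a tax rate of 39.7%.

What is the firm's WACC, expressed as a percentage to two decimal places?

10.14%

Total capital V = 3131 + 1666 + 1352 = 6149.
Equity: weight = 3131/6149 = 0.5092; cost = 15.6%.
Debentures: weight = 1666/6149 = 0.2709; after-tax cost = 7.2% × (1 − 39.7%) = 4.3416%.
Convertible notes (debt portion): weight = 1352/6149 = 0.2199; after-tax cost = 7.7% × (1 − 39.7%) = 4.6431%.
WACC = 0.5092 × 15.6000% + 0.2709 × 4.3416% + 0.2199 × 4.6431% = 10.1405%.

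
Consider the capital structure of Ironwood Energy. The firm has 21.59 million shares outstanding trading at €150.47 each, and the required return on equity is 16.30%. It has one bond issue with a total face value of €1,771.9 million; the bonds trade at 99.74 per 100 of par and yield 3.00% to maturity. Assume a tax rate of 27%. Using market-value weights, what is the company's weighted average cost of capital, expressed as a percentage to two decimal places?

Market value of equity E = 150.47 × 21.59m = 3248.6473m. Market value of debt D = 1771.9m × 99.74/100 = 1767.29306m.
Total capital V = 3248.6473 + 1767.29306 = 5015.94036.
Equity: weight = 3248.6473/5015.94036 = 0.6477; cost = 16.3%.
Bonds outstanding: weight = 1767.29306/5015.94036 = 0.3523; after-tax cost = 3% × (1 − 27%) = 2.1900%.
WACC = 0.6477 × 16.3000% + 0.3523 × 2.1900% = 11.3285%.

11.33%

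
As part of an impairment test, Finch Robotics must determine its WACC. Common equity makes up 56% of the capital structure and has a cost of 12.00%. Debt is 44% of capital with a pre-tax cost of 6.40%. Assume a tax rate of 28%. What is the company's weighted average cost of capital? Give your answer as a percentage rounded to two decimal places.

8.75%

After-tax cost of debt = 6.4% × (1 − 28%) = 4.6080%.
WACC = 0.560 × 12.0000% + 0.440 × 4.6080% = 8.7475%.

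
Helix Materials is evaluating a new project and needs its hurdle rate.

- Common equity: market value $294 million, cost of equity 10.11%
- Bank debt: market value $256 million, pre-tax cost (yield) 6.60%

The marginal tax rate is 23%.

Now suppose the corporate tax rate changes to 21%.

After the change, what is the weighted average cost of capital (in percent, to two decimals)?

After the change:
Total capital V = 294 + 256 = 550.
Equity: weight = 294/550 = 0.5345; cost = 10.11%.
Bank debt: weight = 256/550 = 0.4655; after-tax cost = 6.6% × (1 − 21%) = 5.2140%.
WACC = 0.5345 × 10.1100% + 0.4655 × 5.2140% = 7.8311%.

7.83%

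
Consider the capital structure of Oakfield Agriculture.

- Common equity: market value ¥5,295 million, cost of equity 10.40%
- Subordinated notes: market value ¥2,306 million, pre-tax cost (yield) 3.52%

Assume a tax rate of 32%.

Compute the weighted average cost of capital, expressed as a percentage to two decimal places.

Total capital V = 5295 + 2306 = 7601.
Equity: weight = 5295/7601 = 0.6966; cost = 10.4%.
Subordinated notes: weight = 2306/7601 = 0.3034; after-tax cost = 3.52% × (1 − 32%) = 2.3936%.
WACC = 0.6966 × 10.4000% + 0.3034 × 2.3936% = 7.9710%.

7.97%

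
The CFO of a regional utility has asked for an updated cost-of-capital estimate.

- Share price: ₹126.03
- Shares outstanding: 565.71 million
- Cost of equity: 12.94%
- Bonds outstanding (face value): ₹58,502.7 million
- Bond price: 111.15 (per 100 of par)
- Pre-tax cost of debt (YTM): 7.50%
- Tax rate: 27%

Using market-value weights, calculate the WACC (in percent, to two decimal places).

Market value of equity E = 126.03 × 565.71m = 71296.4313m. Market value of debt D = 58502.7m × 111.15/100 = 65025.75105m.
Total capital V = 71296.4313 + 65025.75105 = 136322.18235.
Equity: weight = 71296.4313/136322.18235 = 0.5230; cost = 12.94%.
Bonds outstanding: weight = 65025.75105/136322.18235 = 0.4770; after-tax cost = 7.5% × (1 − 27%) = 5.4750%.
WACC = 0.5230 × 12.9400% + 0.4770 × 5.4750% = 9.3792%.

9.38%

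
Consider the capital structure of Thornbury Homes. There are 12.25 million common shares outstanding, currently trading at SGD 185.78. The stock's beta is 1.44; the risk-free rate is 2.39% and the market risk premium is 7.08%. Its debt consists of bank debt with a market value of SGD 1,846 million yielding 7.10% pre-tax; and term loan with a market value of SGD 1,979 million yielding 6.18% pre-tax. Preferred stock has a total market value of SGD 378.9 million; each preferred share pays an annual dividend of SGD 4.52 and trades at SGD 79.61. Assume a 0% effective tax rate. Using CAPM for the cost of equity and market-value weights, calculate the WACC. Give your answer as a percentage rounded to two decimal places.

8.66%

Cost of equity via CAPM: Re = 2.39% + 1.44 × 7.08% = 12.5852%.
Cost of preferred: Rp = 4.52 / 79.61 = 5.6777%.
Market value of equity E = 185.78 × 12.25m = 2275.805m.
Total capital V = 2275.805 + 378.9 + 1846 + 1979 = 6479.705.
Equity: weight = 2275.805/6479.705 = 0.3512; cost = 12.5852%.
Preferred: weight = 378.9/6479.705 = 0.0585; cost = 5.6777%.
Bank debt: weight = 1846/6479.705 = 0.2849; after-tax cost = 7.1% × (1 − 0%) = 7.1000%.
Term loan: weight = 1979/6479.705 = 0.3054; after-tax cost = 6.18% × (1 − 0%) = 6.1800%.
WACC = 0.3512 × 12.5852% + 0.0585 × 5.6777% + 0.2849 × 7.1000% + 0.3054 × 6.1800% = 8.6624%.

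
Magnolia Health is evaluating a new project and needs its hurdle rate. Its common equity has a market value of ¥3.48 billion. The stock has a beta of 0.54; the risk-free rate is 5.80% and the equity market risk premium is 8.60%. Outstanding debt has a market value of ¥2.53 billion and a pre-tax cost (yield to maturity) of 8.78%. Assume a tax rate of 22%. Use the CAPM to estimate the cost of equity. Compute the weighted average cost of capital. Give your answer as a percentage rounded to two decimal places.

8.93%

Cost of equity via CAPM: Re = 5.8% + 0.54 × 8.6% = 10.4440%.
Total capital V = 3.48 + 2.53 = 6.01.
Equity: weight = 3.48/6.01 = 0.5790; cost = 10.444%.
Debt: weight = 2.53/6.01 = 0.4210; after-tax cost = 8.78% × (1 − 22%) = 6.8484%.
WACC = 0.5790 × 10.4440% + 0.4210 × 6.8484% = 8.9304%.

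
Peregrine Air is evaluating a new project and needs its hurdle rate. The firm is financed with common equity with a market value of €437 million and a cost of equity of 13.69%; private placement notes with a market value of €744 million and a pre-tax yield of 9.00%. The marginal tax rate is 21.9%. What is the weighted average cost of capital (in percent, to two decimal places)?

Total capital V = 437 + 744 = 1181.
Equity: weight = 437/1181 = 0.3700; cost = 13.69%.
Private placement notes: weight = 744/1181 = 0.6300; after-tax cost = 9% × (1 − 21.9%) = 7.0290%.
WACC = 0.3700 × 13.6900% + 0.6300 × 7.0290% = 9.4937%.

9.49%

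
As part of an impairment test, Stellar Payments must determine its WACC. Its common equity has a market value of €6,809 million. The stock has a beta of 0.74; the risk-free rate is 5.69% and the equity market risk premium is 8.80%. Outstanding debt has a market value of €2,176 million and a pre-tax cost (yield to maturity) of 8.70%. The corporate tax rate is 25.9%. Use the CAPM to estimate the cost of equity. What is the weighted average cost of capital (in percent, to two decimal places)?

10.81%

Cost of equity via CAPM: Re = 5.69% + 0.74 × 8.8% = 12.2020%.
Total capital V = 6809 + 2176 = 8985.
Equity: weight = 6809/8985 = 0.7578; cost = 12.202%.
Debt: weight = 2176/8985 = 0.2422; after-tax cost = 8.7% × (1 − 25.9%) = 6.4467%.
WACC = 0.7578 × 12.2020% + 0.2422 × 6.4467% = 10.8082%.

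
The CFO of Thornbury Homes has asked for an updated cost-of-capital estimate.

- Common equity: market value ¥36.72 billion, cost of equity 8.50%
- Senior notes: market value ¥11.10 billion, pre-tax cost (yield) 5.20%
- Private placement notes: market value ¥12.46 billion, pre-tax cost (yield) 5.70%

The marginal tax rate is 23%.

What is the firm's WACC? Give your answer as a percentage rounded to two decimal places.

6.82%

Total capital V = 36.72 + 11.1 + 12.46 = 60.28.
Equity: weight = 36.72/60.28 = 0.6092; cost = 8.5%.
Senior notes: weight = 11.1/60.28 = 0.1841; after-tax cost = 5.2% × (1 − 23%) = 4.0040%.
Private placement notes: weight = 12.46/60.28 = 0.2067; after-tax cost = 5.7% × (1 − 23%) = 4.3890%.
WACC = 0.6092 × 8.5000% + 0.1841 × 4.0040% + 0.2067 × 4.3890% = 6.8224%.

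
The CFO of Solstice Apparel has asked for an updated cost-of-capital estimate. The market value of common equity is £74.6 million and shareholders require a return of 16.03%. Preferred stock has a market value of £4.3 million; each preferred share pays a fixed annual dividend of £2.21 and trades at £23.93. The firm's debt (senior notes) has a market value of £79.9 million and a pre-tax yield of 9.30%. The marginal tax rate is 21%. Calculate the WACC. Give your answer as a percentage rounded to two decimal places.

11.48%

Cost of preferred: Rp = 2.21 / 23.93 = 9.2353%.
Total capital V = 74.6 + 4.3 + 79.9 = 158.8.
Equity: weight = 74.6/158.8 = 0.4698; cost = 16.03%.
Preferred: weight = 4.3/158.8 = 0.0271; cost = 9.2353%.
Senior notes: weight = 79.9/158.8 = 0.5031; after-tax cost = 9.3% × (1 − 21%) = 7.3470%.
WACC = 0.4698 × 16.0300% + 0.0271 × 9.2353% + 0.5031 × 7.3470% = 11.4772%.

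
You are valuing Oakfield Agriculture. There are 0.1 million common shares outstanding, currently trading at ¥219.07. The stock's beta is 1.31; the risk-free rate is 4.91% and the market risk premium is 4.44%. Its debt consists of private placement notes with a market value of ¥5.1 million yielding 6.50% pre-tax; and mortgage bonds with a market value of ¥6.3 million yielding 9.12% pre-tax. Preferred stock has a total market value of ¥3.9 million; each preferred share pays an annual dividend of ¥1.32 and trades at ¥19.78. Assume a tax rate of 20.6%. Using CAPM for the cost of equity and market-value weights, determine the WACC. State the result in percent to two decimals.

8.95%

Cost of equity via CAPM: Re = 4.91% + 1.31 × 4.44% = 10.7264%.
Cost of preferred: Rp = 1.32 / 19.78 = 6.6734%.
Market value of equity E = 219.07 × 0.1m = 21.907m.
Total capital V = 21.907 + 3.9 + 5.1 + 6.3 = 37.207.
Equity: weight = 21.907/37.207 = 0.5888; cost = 10.7264%.
Preferred: weight = 3.9/37.207 = 0.1048; cost = 6.6734%.
Private placement notes: weight = 5.1/37.207 = 0.1371; after-tax cost = 6.5% × (1 − 20.6%) = 5.1610%.
Mortgage bonds: weight = 6.3/37.207 = 0.1693; after-tax cost = 9.12% × (1 − 20.6%) = 7.2413%.
WACC = 0.5888 × 10.7264% + 0.1048 × 6.6734% + 0.1371 × 5.1610% + 0.1693 × 7.2413% = 8.9486%.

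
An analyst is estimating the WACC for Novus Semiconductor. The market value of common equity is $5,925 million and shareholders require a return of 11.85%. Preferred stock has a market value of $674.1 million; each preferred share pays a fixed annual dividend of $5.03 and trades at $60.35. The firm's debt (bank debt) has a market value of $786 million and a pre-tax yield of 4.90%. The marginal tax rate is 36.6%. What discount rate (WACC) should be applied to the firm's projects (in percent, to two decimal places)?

10.60%

Cost of preferred: Rp = 5.03 / 60.35 = 8.3347%.
Total capital V = 5925 + 674.1 + 786 = 7385.1.
Equity: weight = 5925/7385.1 = 0.8023; cost = 11.85%.
Preferred: weight = 674.1/7385.1 = 0.0913; cost = 8.3347%.
Bank debt: weight = 786/7385.1 = 0.1064; after-tax cost = 4.9% × (1 − 36.6%) = 3.1066%.
WACC = 0.8023 × 11.8500% + 0.0913 × 8.3347% + 0.1064 × 3.1066% = 10.5986%.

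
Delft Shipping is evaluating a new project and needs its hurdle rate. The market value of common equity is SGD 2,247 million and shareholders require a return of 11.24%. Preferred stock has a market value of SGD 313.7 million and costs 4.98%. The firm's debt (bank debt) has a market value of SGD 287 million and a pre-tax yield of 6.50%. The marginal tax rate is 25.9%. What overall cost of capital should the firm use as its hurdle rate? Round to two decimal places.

Total capital V = 2247 + 313.7 + 287 = 2847.7.
Equity: weight = 2247/2847.7 = 0.7891; cost = 11.24%.
Preferred: weight = 313.7/2847.7 = 0.1102; cost = 4.98%.
Bank debt: weight = 287/2847.7 = 0.1008; after-tax cost = 6.5% × (1 − 25.9%) = 4.8165%.
WACC = 0.7891 × 11.2400% + 0.1102 × 4.9800% + 0.1008 × 4.8165% = 9.9030%.

9.90%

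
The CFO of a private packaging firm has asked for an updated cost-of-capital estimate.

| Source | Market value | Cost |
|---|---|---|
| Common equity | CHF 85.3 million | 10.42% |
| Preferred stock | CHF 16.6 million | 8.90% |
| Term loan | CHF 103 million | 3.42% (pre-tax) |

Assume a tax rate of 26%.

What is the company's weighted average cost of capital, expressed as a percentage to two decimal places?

6.33%

Total capital V = 85.3 + 16.6 + 103 = 204.9.
Equity: weight = 85.3/204.9 = 0.4163; cost = 10.42%.
Preferred: weight = 16.6/204.9 = 0.0810; cost = 8.9%.
Term loan: weight = 103/204.9 = 0.5027; after-tax cost = 3.42% × (1 − 26%) = 2.5308%.
WACC = 0.4163 × 10.4200% + 0.0810 × 8.9000% + 0.5027 × 2.5308% = 6.3311%.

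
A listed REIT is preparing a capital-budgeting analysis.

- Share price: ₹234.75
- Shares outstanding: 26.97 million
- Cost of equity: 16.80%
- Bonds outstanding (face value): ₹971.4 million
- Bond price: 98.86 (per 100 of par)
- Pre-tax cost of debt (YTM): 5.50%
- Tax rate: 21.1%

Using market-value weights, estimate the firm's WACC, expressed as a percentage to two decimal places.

Market value of equity E = 234.75 × 26.97m = 6331.2075m. Market value of debt D = 971.4m × 98.86/100 = 960.32604m.
Total capital V = 6331.2075 + 960.32604 = 7291.53354.
Equity: weight = 6331.2075/7291.53354 = 0.8683; cost = 16.8%.
Bonds outstanding: weight = 960.32604/7291.53354 = 0.1317; after-tax cost = 5.5% × (1 − 21.1%) = 4.3395%.
WACC = 0.8683 × 16.8000% + 0.1317 × 4.3395% = 15.1589%.

15.16%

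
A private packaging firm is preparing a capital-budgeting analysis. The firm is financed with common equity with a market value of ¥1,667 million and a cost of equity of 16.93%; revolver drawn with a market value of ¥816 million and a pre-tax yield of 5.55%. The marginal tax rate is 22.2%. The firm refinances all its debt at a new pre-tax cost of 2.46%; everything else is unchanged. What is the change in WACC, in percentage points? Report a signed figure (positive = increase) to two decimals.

-0.79 pp

Current WACC:
Total capital V = 1667 + 816 = 2483.
Equity: weight = 1667/2483 = 0.6714; cost = 16.93%.
Revolver drawn: weight = 816/2483 = 0.3286; after-tax cost = 5.55% × (1 − 22.2%) = 4.3179%.
WACC = 0.6714 × 16.9300% + 0.3286 × 4.3179% = 12.7852%.
After the change:
Total capital V = 1667 + 816 = 2483.
Equity: weight = 1667/2483 = 0.6714; cost = 16.93%.
Revolver drawn: weight = 816/2483 = 0.3286; after-tax cost = 2.46% × (1 − 22.2%) = 1.9139%.
WACC = 0.6714 × 16.9300% + 0.3286 × 1.9139% = 11.9952%.
Change in WACC = 11.9952% − 12.7852% = -0.7900 pp.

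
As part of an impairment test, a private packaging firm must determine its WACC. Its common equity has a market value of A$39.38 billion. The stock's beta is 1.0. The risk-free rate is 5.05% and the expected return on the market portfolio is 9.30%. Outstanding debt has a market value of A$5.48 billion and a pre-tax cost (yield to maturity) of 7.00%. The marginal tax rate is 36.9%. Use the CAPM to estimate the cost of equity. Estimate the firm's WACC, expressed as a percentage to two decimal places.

Market risk premium = 9.3% − 5.05% = 4.25%.
Cost of equity via CAPM: Re = 5.05% + 1.0 × 4.25% = 9.3000%.
Total capital V = 39.38 + 5.48 = 44.86.
Equity: weight = 39.38/44.86 = 0.8778; cost = 9.3%.
Debt: weight = 5.48/44.86 = 0.1222; after-tax cost = 7% × (1 − 36.9%) = 4.4170%.
WACC = 0.8778 × 9.3000% + 0.1222 × 4.4170% = 8.7035%.

8.70%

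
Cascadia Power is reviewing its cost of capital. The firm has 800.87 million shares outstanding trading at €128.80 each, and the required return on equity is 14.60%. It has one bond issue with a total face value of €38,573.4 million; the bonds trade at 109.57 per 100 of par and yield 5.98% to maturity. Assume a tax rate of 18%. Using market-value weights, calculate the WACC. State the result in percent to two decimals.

11.78%

Market value of equity E = 128.8 × 800.87m = 103152.056m. Market value of debt D = 38573.4m × 109.57/100 = 42264.87438m.
Total capital V = 103152.056 + 42264.87438 = 145416.93038.
Equity: weight = 103152.056/145416.93038 = 0.7094; cost = 14.6%.
Bonds outstanding: weight = 42264.87438/145416.93038 = 0.2906; after-tax cost = 5.98% × (1 − 18%) = 4.9036%.
WACC = 0.7094 × 14.6000% + 0.2906 × 4.9036% = 11.7818%.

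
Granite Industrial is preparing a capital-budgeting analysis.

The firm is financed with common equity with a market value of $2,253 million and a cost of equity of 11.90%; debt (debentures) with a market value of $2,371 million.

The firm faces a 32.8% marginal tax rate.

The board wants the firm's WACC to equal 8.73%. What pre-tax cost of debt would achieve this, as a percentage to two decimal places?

8.51%

Total capital V = 2253 + 2371 = 4624.
Equity weight = 2253/4624 = 0.4872.
Debentures weight = 2371/4624 = 0.5128.
Equity contribution = 0.4872 × 11.9% = 5.7982%.
Remaining for debt = 8.73% − 5.7982% = 2.9318%.
Rd × (1 − 32.8%) × 0.5128 = 2.9318%  ⇒  Rd = 8.5086%.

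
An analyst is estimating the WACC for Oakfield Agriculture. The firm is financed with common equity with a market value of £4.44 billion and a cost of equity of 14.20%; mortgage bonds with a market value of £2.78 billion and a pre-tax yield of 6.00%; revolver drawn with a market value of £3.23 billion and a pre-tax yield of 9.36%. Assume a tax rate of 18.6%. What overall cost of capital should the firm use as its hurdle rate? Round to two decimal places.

Total capital V = 4.44 + 2.78 + 3.23 = 10.45.
Equity: weight = 4.44/10.45 = 0.4249; cost = 14.2%.
Mortgage bonds: weight = 2.78/10.45 = 0.2660; after-tax cost = 6% × (1 − 18.6%) = 4.8840%.
Revolver drawn: weight = 3.23/10.45 = 0.3091; after-tax cost = 9.36% × (1 − 18.6%) = 7.6190%.
WACC = 0.4249 × 14.2000% + 0.2660 × 4.8840% + 0.3091 × 7.6190% = 9.6876%.

9.69%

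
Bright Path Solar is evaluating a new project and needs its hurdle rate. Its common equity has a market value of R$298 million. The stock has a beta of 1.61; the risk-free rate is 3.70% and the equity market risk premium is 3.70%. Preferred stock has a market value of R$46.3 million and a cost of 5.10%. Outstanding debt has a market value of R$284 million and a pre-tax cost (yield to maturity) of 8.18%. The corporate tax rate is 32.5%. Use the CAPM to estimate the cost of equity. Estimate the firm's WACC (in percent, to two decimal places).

Cost of equity via CAPM: Re = 3.7% + 1.61 × 3.7% = 9.6570%.
Total capital V = 298 + 46.3 + 284 = 628.3.
Equity: weight = 298/628.3 = 0.4743; cost = 9.657%.
Preferred: weight = 46.3/628.3 = 0.0737; cost = 5.1%.
Debt: weight = 284/628.3 = 0.4520; after-tax cost = 8.18% × (1 − 32.5%) = 5.5215%.
WACC = 0.4743 × 9.6570% + 0.0737 × 5.1000% + 0.4520 × 5.5215% = 7.4519%.

7.45%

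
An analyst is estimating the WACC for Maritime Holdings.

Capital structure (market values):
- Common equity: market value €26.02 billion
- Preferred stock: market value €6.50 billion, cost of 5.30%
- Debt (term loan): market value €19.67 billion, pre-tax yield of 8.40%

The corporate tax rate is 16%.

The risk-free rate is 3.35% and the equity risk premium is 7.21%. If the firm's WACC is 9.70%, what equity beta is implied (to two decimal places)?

1.31

Total capital V = 26.02 + 6.5 + 19.67 = 52.19.
Equity weight = 26.02/52.19 = 0.4986.
Preferred weight = 6.5/52.19 = 0.1245.
Term loan weight = 19.67/52.19 = 0.3769.
Debt contribution = 0.3769 × 8.4% × (1 − 16%) = 2.6594%.
Preferred contribution = 0.1245 × 5.3% = 0.6601%.
Required equity contribution = 9.7% − 3.3194% = 6.3806%  ⇒  Re = 12.7979%.
CAPM: 12.7979% = 3.35% + β × 7.21%  ⇒  β = 1.3104.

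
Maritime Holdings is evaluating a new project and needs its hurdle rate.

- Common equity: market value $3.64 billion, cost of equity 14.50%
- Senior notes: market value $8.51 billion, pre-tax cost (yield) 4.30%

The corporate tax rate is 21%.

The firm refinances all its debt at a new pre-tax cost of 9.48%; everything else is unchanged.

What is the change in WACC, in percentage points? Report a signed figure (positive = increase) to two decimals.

Current WACC:
Total capital V = 3.64 + 8.51 = 12.15.
Equity: weight = 3.64/12.15 = 0.2996; cost = 14.5%.
Senior notes: weight = 8.51/12.15 = 0.7004; after-tax cost = 4.3% × (1 − 21%) = 3.3970%.
WACC = 0.2996 × 14.5000% + 0.7004 × 3.3970% = 6.7233%.
After the change:
Total capital V = 3.64 + 8.51 = 12.15.
Equity: weight = 3.64/12.15 = 0.2996; cost = 14.5%.
Senior notes: weight = 8.51/12.15 = 0.7004; after-tax cost = 9.48% × (1 − 21%) = 7.4892%.
WACC = 0.2996 × 14.5000% + 0.7004 × 7.4892% = 9.5896%.
Change in WACC = 9.5896% − 6.7233% = 2.8662 pp.

+2.87 pp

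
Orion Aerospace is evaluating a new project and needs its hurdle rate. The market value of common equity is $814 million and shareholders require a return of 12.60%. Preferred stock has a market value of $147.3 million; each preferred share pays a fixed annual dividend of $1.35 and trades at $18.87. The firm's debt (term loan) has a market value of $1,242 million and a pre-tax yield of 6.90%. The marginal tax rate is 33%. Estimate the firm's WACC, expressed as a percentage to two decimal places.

7.74%

Cost of preferred: Rp = 1.35 / 18.87 = 7.1542%.
Total capital V = 814 + 147.3 + 1242 = 2203.3.
Equity: weight = 814/2203.3 = 0.3694; cost = 12.6%.
Preferred: weight = 147.3/2203.3 = 0.0669; cost = 7.1542%.
Term loan: weight = 1242/2203.3 = 0.5637; after-tax cost = 6.9% × (1 − 33%) = 4.6230%.
WACC = 0.3694 × 12.6000% + 0.0669 × 7.1542% + 0.5637 × 4.6230% = 7.7393%.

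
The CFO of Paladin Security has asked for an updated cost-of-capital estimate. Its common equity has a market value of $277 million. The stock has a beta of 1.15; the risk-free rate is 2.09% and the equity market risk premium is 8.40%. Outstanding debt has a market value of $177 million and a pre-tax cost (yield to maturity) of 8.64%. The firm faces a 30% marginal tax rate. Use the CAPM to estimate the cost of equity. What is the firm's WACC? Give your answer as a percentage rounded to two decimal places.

Cost of equity via CAPM: Re = 2.09% + 1.15 × 8.4% = 11.7500%.
Total capital V = 277 + 177 = 454.
Equity: weight = 277/454 = 0.6101; cost = 11.75%.
Debt: weight = 177/454 = 0.3899; after-tax cost = 8.64% × (1 − 30%) = 6.0480%.
WACC = 0.6101 × 11.7500% + 0.3899 × 6.0480% = 9.5270%.

9.53%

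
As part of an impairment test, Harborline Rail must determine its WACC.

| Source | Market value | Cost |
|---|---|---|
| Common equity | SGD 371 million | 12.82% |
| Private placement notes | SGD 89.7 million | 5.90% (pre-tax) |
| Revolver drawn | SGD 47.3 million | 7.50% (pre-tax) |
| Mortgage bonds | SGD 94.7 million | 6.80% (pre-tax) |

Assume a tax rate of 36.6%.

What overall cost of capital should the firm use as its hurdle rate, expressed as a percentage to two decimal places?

9.50%

Total capital V = 371 + 89.7 + 47.3 + 94.7 = 602.7.
Equity: weight = 371/602.7 = 0.6156; cost = 12.82%.
Private placement notes: weight = 89.7/602.7 = 0.1488; after-tax cost = 5.9% × (1 − 36.6%) = 3.7406%.
Revolver drawn: weight = 47.3/602.7 = 0.0785; after-tax cost = 7.5% × (1 − 36.6%) = 4.7550%.
Mortgage bonds: weight = 94.7/602.7 = 0.1571; after-tax cost = 6.8% × (1 − 36.6%) = 4.3112%.
WACC = 0.6156 × 12.8200% + 0.1488 × 3.7406% + 0.0785 × 4.7550% + 0.1571 × 4.3112% = 9.4988%.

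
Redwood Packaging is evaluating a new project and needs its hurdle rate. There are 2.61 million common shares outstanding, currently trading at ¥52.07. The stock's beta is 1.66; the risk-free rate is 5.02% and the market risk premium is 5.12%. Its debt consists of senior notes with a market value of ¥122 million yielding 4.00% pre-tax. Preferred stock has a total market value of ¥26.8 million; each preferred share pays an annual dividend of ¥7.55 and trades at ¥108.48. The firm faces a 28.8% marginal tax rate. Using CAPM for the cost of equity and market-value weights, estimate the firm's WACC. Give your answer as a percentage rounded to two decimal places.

Cost of equity via CAPM: Re = 5.02% + 1.66 × 5.12% = 13.5192%.
Cost of preferred: Rp = 7.55 / 108.48 = 6.9598%.
Market value of equity E = 52.07 × 2.61m = 135.9027m.
Total capital V = 135.9027 + 26.8 + 122 = 284.7027.
Equity: weight = 135.9027/284.7027 = 0.4773; cost = 13.5192%.
Preferred: weight = 26.8/284.7027 = 0.0941; cost = 6.9598%.
Senior notes: weight = 122/284.7027 = 0.4285; after-tax cost = 4% × (1 − 28.8%) = 2.8480%.
WACC = 0.4773 × 13.5192% + 0.0941 × 6.9598% + 0.4285 × 2.8480% = 8.3289%.

8.33%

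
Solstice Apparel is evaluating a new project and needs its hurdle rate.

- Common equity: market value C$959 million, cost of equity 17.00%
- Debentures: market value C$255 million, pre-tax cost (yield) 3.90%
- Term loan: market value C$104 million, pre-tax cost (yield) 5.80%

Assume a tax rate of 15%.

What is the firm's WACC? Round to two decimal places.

Total capital V = 959 + 255 + 104 = 1318.
Equity: weight = 959/1318 = 0.7276; cost = 17%.
Debentures: weight = 255/1318 = 0.1935; after-tax cost = 3.9% × (1 − 15%) = 3.3150%.
Term loan: weight = 104/1318 = 0.0789; after-tax cost = 5.8% × (1 − 15%) = 4.9300%.
WACC = 0.7276 × 17.0000% + 0.1935 × 3.3150% + 0.0789 × 4.9300% = 13.3999%.

13.40%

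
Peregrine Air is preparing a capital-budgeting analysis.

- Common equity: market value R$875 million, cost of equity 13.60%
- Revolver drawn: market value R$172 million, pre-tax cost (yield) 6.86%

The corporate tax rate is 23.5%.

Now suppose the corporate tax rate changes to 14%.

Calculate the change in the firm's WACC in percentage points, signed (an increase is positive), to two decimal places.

Current WACC:
Total capital V = 875 + 172 = 1047.
Equity: weight = 875/1047 = 0.8357; cost = 13.6%.
Revolver drawn: weight = 172/1047 = 0.1643; after-tax cost = 6.86% × (1 − 23.5%) = 5.2479%.
WACC = 0.8357 × 13.6000% + 0.1643 × 5.2479% = 12.2279%.
After the change:
Total capital V = 875 + 172 = 1047.
Equity: weight = 875/1047 = 0.8357; cost = 13.6%.
Revolver drawn: weight = 172/1047 = 0.1643; after-tax cost = 6.86% × (1 − 14%) = 5.8996%.
WACC = 0.8357 × 13.6000% + 0.1643 × 5.8996% = 12.3350%.
Change in WACC = 12.3350% − 12.2279% = 0.1071 pp.

+0.11 pp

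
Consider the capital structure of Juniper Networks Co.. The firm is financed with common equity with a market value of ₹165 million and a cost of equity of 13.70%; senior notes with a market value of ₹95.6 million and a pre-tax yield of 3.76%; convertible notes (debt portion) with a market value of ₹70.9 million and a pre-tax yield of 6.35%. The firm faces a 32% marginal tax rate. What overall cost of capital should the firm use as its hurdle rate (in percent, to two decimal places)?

8.48%

Total capital V = 165 + 95.6 + 70.9 = 331.5.
Equity: weight = 165/331.5 = 0.4977; cost = 13.7%.
Senior notes: weight = 95.6/331.5 = 0.2884; after-tax cost = 3.76% × (1 − 32%) = 2.5568%.
Convertible notes (debt portion): weight = 70.9/331.5 = 0.2139; after-tax cost = 6.35% × (1 − 32%) = 4.3180%.
WACC = 0.4977 × 13.7000% + 0.2884 × 2.5568% + 0.2139 × 4.3180% = 8.4799%.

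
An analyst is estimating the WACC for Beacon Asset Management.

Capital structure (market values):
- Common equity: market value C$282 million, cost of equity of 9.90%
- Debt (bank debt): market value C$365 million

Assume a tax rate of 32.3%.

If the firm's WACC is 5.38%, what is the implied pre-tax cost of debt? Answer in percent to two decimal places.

2.79%

Total capital V = 282 + 365 = 647.
Equity weight = 282/647 = 0.4359.
Bank debt weight = 365/647 = 0.5641.
Equity contribution = 0.4359 × 9.9% = 4.3150%.
Remaining for debt = 5.38% − 4.3150% = 1.0650%.
Rd × (1 − 32.3%) × 0.5641 = 1.0650%  ⇒  Rd = 2.7885%.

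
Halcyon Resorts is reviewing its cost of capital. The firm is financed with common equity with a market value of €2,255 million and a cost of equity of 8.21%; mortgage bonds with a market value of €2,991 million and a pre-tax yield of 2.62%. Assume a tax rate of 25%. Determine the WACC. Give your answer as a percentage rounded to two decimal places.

4.65%

Total capital V = 2255 + 2991 = 5246.
Equity: weight = 2255/5246 = 0.4299; cost = 8.21%.
Mortgage bonds: weight = 2991/5246 = 0.5701; after-tax cost = 2.62% × (1 − 25%) = 1.9650%.
WACC = 0.4299 × 8.2100% + 0.5701 × 1.9650% = 4.6494%.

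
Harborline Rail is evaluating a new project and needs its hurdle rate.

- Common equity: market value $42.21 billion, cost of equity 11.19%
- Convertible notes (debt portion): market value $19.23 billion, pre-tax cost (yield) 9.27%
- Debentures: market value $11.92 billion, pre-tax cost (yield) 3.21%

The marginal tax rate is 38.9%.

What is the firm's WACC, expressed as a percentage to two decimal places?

8.24%

Total capital V = 42.21 + 19.23 + 11.92 = 73.36.
Equity: weight = 42.21/73.36 = 0.5754; cost = 11.19%.
Convertible notes (debt portion): weight = 19.23/73.36 = 0.2621; after-tax cost = 9.27% × (1 − 38.9%) = 5.6640%.
Debentures: weight = 11.92/73.36 = 0.1625; after-tax cost = 3.21% × (1 − 38.9%) = 1.9613%.
WACC = 0.5754 × 11.1900% + 0.2621 × 5.6640% + 0.1625 × 1.9613% = 8.2419%.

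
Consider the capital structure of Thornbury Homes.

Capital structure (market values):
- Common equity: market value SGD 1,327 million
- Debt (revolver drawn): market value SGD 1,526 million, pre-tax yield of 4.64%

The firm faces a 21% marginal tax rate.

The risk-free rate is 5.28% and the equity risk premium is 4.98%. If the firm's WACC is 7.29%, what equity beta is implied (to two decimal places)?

Total capital V = 1327 + 1526 = 2853.
Equity weight = 1327/2853 = 0.4651.
Revolver drawn weight = 1526/2853 = 0.5349.
Debt contribution = 0.5349 × 4.64% × (1 − 21%) = 1.9606%.
Required equity contribution = 7.29% − 1.9606% = 5.3294%  ⇒  Re = 11.4579%.
CAPM: 11.4579% = 5.28% + β × 4.98%  ⇒  β = 1.2405.

1.24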